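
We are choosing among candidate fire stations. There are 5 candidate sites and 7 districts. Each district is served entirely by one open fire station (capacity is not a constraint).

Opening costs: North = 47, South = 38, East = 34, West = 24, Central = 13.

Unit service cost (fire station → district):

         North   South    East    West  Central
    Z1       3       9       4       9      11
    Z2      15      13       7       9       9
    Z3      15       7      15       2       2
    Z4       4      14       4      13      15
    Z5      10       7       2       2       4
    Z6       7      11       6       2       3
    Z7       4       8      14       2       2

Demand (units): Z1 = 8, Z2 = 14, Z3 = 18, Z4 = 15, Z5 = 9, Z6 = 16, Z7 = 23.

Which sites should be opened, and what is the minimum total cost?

Open East and West; minimum total cost 380.

For any fixed open set, each district goes to its cheapest open site; total = fixed + service.
{East, West}: Z1→East 4·8=32, Z2→East 7·14=98, Z3→West 2·18=36, Z4→East 4·15=60, Z5→East 2·9=18, Z6→West 2·16=32, Z7→West 2·23=46. Service 322; fixed 58; total 380.
{East, Central}: Z1→East 4·8=32, Z2→East 7·14=98, Z3→Central 2·18=36, Z4→East 4·15=60, Z5→East 2·9=18, Z6→Central 3·16=48, Z7→Central 2·23=46. Service 338; fixed 47; total 385.
{East, West, Central}: Z1→East 4·8=32, Z2→East 7·14=98, Z3→West 2·18=36, Z4→East 4·15=60, Z5→East 2·9=18, Z6→West 2·16=32, Z7→West 2·23=46. Service 322; fixed 71; total 393.
{North, South, East, West, Central}: service 314 + fixed 156 = 470
No other subset beats 380.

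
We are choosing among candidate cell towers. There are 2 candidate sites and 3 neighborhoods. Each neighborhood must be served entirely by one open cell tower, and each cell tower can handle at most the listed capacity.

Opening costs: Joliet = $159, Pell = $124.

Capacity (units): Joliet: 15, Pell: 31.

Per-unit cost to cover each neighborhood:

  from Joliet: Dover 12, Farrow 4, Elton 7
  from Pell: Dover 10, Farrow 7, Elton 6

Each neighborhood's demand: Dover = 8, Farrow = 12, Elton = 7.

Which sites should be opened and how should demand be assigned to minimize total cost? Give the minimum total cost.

Minimum total cost: 330

Open {Pell}: Dover→Pell 10·8=80, Farrow→Pell 7·12=84, Elton→Pell 6·7=42.
Loads: Pell carries 27/31. Service 206; fixed 124; total 330.
Next best feasible plan costs 453.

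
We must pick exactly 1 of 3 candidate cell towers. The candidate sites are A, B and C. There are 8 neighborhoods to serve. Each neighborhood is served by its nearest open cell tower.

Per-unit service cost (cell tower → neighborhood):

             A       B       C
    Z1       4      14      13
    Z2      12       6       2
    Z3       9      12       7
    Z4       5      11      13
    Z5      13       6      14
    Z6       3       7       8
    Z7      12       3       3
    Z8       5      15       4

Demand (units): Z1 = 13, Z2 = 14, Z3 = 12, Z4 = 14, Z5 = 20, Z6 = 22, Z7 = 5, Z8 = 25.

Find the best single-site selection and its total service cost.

Choose A only; total service cost 909.

With exactly 1 open, each neighborhood uses its cheapest among the chosen.
{A}: Z1→A 4·13=52, Z2→A 12·14=168, Z3→A 9·12=108, Z4→A 5·14=70, Z5→A 13·20=260, Z6→A 3·22=66, Z7→A 12·5=60, Z8→A 5·25=125. Service cost 909.
{C}: service cost 1034
{B}: service cost 1228
Among all 3 size-1 choices, {A} is lowest.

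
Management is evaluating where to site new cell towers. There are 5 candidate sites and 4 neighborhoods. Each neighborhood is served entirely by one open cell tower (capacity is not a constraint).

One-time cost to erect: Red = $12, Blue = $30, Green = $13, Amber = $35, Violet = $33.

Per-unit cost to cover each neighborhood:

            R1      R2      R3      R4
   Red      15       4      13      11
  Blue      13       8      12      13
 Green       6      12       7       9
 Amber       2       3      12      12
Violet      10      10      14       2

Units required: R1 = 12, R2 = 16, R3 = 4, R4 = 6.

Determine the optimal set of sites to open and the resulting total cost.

Open Green, Amber and Violet; minimum total cost 193.

For any fixed open set, each neighborhood goes to its cheapest open site; total = fixed + service.
{Green, Amber, Violet}: R1→Amber 2·12=24, R2→Amber 3·16=48, R3→Green 7·4=28, R4→Violet 2·6=12. Service 112; fixed 81; total 193.
{Amber, Violet}: R1→Amber 2·12=24, R2→Amber 3·16=48, R3→Amber 12·4=48, R4→Violet 2·6=12. Service 132; fixed 68; total 200.
{Green, Amber}: R1→Amber 2·12=24, R2→Amber 3·16=48, R3→Green 7·4=28, R4→Green 9·6=54. Service 154; fixed 48; total 202.
{Red, Blue, Green, Amber, Violet}: service 112 + fixed 123 = 235
No other subset beats 193.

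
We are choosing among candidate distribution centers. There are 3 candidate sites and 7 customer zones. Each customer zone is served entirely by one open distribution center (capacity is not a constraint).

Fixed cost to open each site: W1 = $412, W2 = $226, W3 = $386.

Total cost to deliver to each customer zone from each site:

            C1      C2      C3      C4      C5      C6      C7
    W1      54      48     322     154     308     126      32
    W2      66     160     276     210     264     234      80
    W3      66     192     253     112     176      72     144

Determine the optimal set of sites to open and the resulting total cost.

Open W3 only; minimum total cost 1401.

For any fixed open set, each customer zone goes to its cheapest open site; total = fixed + service.
{W3}: C1→W3 66, C2→W3 192, C3→W3 253, C4→W3 112, C5→W3 176, C6→W3 72, C7→W3 144. Service 1015; fixed 386; total 1401.
{W1}: service 1044 + fixed 412 = 1456
{W2}: C1→W2 66, C2→W2 160, C3→W2 276, C4→W2 210, C5→W2 264, C6→W2 234, C7→W2 80. Service 1290; fixed 226; total 1516.
{W1, W2, W3}: C1→W1 54, C2→W1 48, C3→W3 253, C4→W3 112, C5→W3 176, C6→W3 72, C7→W1 32. Service 747; fixed 1024; total 1771.
(All 7 nonempty subsets were checked; W3 only is lowest.)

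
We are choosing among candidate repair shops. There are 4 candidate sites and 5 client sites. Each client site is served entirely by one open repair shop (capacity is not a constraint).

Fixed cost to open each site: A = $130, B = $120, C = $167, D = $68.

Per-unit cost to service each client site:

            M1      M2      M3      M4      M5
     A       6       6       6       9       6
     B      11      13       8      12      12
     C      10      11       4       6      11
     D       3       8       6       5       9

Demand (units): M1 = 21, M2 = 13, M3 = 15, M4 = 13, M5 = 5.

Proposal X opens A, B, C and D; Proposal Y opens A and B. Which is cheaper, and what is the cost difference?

Proposal X: {A, B, C, D}: M1→D 3·21=63, M2→A 6·13=78, M3→C 4·15=60, M4→D 5·13=65, M5→A 6·5=30. Service 296; fixed 485; total 781.
Proposal Y: {A, B}: M1→A 6·21=126, M2→A 6·13=78, M3→A 6·15=90, M4→A 9·13=117, M5→A 6·5=30. Service 441; fixed 250; total 691.
Difference: |781 − 691| = 90.

Proposal Y is cheaper by 90.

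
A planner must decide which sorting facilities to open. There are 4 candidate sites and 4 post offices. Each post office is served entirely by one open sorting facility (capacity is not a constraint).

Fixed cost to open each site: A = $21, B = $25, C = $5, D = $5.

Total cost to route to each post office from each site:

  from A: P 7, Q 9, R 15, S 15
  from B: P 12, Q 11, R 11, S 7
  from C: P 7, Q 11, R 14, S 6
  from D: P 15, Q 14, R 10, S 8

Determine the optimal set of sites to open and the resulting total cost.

For any fixed open set, each post office goes to its cheapest open site; total = fixed + service.
{C}: P→C 7, Q→C 11, R→C 14, S→C 6. Service 38; fixed 5; total 43.
{C, D}: P→C 7, Q→C 11, R→D 10, S→C 6. Service 34; fixed 10; total 44.
{D}: service 47 + fixed 5 = 52
{A, B, C, D}: service 32 + fixed 56 = 88
(All 15 nonempty subsets were checked; C only is lowest.)

Open C only; minimum total cost 43.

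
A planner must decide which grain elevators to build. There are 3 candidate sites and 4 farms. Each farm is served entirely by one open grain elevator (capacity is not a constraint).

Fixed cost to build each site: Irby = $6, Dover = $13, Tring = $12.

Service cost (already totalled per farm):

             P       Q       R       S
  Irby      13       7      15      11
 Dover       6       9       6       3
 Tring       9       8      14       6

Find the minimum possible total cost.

Minimum total cost: 37

For any fixed open set, each farm goes to its cheapest open site; total = fixed + service.
{Dover}: P→Dover 6, Q→Dover 9, R→Dover 6, S→Dover 3. Service 24; fixed 13; total 37.
{Irby, Dover}: service 22 + fixed 19 = 41
{Dover, Tring}: service 23 + fixed 25 = 48
{Irby, Dover, Tring}: service 22 + fixed 31 = 53
(All 7 nonempty subsets were checked; Dover only is lowest.)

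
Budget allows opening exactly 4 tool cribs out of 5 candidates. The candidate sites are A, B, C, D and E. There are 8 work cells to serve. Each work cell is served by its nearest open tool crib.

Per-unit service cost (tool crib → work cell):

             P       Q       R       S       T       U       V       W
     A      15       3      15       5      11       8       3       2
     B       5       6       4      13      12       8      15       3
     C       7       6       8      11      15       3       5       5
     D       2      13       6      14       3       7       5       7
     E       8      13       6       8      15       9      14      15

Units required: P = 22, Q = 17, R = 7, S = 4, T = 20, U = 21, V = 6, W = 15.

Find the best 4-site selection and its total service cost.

With exactly 4 open, each work cell uses its cheapest among the chosen.
{A, B, C, D}: P→D 2·22=44, Q→A 3·17=51, R→B 4·7=28, S→A 5·4=20, T→D 3·20=60, U→C 3·21=63, V→A 3·6=18, W→A 2·15=30. Service cost 314.
{A, C, D, E}: service cost 328
{A, B, D, E}: service cost 398
Among all 5 size-4 choices, {A, B, C, D} is lowest.

Choose A, B, C and D; total service cost 314.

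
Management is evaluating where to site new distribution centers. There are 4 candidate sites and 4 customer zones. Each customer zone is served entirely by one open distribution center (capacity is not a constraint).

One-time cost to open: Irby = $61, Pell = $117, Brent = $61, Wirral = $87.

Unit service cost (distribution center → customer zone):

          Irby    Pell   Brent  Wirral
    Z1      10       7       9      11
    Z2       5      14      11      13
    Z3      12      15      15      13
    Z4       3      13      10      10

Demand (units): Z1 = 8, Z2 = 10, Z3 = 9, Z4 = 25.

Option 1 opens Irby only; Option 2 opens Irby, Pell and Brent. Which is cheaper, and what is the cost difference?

Option 1 is cheaper by 154.

Option 1: {Irby}: Z1→Irby 10·8=80, Z2→Irby 5·10=50, Z3→Irby 12·9=108, Z4→Irby 3·25=75. Service 313; fixed 61; total 374.
Option 2: {Irby, Pell, Brent}: Z1→Pell 7·8=56, Z2→Irby 5·10=50, Z3→Irby 12·9=108, Z4→Irby 3·25=75. Service 289; fixed 239; total 528.
Difference: |374 − 528| = 154.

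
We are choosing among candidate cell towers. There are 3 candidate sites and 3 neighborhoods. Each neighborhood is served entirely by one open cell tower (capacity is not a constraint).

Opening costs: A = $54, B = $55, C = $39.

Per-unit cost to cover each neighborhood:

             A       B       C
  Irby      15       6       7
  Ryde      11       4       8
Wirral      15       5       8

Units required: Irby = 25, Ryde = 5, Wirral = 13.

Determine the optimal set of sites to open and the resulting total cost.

Open B only; minimum total cost 290.

For any fixed open set, each neighborhood goes to its cheapest open site; total = fixed + service.
{B}: Irby→B 6·25=150, Ryde→B 4·5=20, Wirral→B 5·13=65. Service 235; fixed 55; total 290.
{B, C}: service 235 + fixed 94 = 329
{A, B}: service 235 + fixed 109 = 344
{A, B, C}: service 235 + fixed 148 = 383
No other subset beats 290.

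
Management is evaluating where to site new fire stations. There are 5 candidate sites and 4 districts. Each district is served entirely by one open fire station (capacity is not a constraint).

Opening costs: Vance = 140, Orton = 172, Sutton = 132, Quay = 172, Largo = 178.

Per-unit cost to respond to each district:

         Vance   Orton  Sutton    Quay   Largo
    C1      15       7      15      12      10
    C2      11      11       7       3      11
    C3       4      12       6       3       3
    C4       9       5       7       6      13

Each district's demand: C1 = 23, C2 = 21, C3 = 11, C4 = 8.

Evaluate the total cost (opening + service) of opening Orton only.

Each district is assigned to its cheapest site among the open ones.
{Orton}: C1→Orton 7·23=161, C2→Orton 11·21=231, C3→Orton 12·11=132, C4→Orton 5·8=40. Service 564; fixed 172; total 736.

Total cost: 736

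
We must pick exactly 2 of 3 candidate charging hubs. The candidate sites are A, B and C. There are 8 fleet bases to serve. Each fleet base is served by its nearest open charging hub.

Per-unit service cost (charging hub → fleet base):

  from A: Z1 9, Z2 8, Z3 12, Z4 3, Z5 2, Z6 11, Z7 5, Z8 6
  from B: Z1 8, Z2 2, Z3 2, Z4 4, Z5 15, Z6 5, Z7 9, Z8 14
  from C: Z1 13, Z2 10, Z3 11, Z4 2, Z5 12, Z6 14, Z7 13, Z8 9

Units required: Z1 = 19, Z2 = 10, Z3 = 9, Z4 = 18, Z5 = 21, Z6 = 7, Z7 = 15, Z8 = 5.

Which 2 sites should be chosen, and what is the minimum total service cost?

Choose A and B; total service cost 426.

With exactly 2 open, each fleet base uses its cheapest among the chosen.
{A, B}: Z1→B 8·19=152, Z2→B 2·10=20, Z3→B 2·9=18, Z4→A 3·18=54, Z5→A 2·21=42, Z6→B 5·7=35, Z7→A 5·15=75, Z8→A 6·5=30. Service cost 426.
{A, C}: service cost 610
{B, C}: service cost 693
Among all 3 size-2 choices, {A, B} is lowest.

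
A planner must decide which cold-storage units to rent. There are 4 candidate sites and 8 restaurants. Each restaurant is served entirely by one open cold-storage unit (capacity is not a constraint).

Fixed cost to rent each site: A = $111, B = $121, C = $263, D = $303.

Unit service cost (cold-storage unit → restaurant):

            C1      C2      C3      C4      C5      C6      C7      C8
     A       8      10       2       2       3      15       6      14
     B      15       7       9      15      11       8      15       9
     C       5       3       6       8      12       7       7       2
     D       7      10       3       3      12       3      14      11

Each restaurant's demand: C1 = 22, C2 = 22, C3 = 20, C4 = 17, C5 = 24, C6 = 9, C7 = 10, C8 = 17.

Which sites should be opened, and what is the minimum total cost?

Open A and C; minimum total cost 853.

For any fixed open set, each restaurant goes to its cheapest open site; total = fixed + service.
{A, C}: C1→C 5·22=110, C2→C 3·22=66, C3→A 2·20=40, C4→A 2·17=34, C5→A 3·24=72, C6→C 7·9=63, C7→A 6·10=60, C8→C 2·17=34. Service 479; fixed 374; total 853.
{A, B, C}: C1→C 5·22=110, C2→C 3·22=66, C3→A 2·20=40, C4→A 2·17=34, C5→A 3·24=72, C6→C 7·9=63, C7→A 6·10=60, C8→C 2·17=34. Service 479; fixed 495; total 974.
{A, B}: service 761 + fixed 232 = 993
{A, B, C, D}: C1→C 5·22=110, C2→C 3·22=66, C3→A 2·20=40, C4→A 2·17=34, C5→A 3·24=72, C6→D 3·9=27, C7→A 6·10=60, C8→C 2·17=34. Service 443; fixed 798; total 1241.
(All 15 nonempty subsets were checked; A and C is lowest.)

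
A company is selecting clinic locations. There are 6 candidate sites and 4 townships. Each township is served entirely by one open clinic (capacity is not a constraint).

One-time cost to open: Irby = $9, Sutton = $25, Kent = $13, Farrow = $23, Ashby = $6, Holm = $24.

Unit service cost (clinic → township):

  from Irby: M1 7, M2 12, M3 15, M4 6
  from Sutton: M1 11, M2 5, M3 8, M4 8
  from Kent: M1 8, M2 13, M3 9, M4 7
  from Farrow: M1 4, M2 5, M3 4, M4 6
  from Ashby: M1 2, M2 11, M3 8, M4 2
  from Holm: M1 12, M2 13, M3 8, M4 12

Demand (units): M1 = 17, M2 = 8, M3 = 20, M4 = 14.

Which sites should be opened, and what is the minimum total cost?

Open Farrow and Ashby; minimum total cost 211.

For any fixed open set, each township goes to its cheapest open site; total = fixed + service.
{Farrow, Ashby}: M1→Ashby 2·17=34, M2→Farrow 5·8=40, M3→Farrow 4·20=80, M4→Ashby 2·14=28. Service 182; fixed 29; total 211.
{Irby, Farrow, Ashby}: M1→Ashby 2·17=34, M2→Farrow 5·8=40, M3→Farrow 4·20=80, M4→Ashby 2·14=28. Service 182; fixed 38; total 220.
{Kent, Farrow, Ashby}: service 182 + fixed 42 = 224
{Irby, Sutton, Kent, Farrow, Ashby, Holm}: service 182 + fixed 100 = 282
No other subset beats 211.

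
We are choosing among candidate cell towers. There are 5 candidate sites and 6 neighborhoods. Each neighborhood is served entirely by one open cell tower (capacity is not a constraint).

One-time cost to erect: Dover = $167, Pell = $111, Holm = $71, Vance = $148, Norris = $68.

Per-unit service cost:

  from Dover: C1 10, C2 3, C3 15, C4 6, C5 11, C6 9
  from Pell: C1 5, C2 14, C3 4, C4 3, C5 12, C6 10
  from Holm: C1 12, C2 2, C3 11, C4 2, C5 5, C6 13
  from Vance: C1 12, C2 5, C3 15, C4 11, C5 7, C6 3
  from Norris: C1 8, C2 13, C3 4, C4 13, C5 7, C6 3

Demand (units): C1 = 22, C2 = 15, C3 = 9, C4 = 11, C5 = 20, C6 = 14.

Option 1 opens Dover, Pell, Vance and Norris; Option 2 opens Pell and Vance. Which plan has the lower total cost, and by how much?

Option 1: {Dover, Pell, Vance, Norris}: C1→Pell 5·22=110, C2→Dover 3·15=45, C3→Pell 4·9=36, C4→Pell 3·11=33, C5→Vance 7·20=140, C6→Vance 3·14=42. Service 406; fixed 494; total 900.
Option 2: {Pell, Vance}: C1→Pell 5·22=110, C2→Vance 5·15=75, C3→Pell 4·9=36, C4→Pell 3·11=33, C5→Vance 7·20=140, C6→Vance 3·14=42. Service 436; fixed 259; total 695.
Difference: |900 − 695| = 205.

Option 2 is cheaper by 205.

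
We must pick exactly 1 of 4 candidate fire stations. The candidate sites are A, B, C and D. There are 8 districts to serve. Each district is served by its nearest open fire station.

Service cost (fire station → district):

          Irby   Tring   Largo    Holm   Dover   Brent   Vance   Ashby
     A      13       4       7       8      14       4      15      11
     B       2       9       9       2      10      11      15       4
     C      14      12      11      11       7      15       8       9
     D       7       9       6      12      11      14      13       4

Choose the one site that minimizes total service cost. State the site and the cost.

Choose B only; total service cost 62.

With exactly 1 open, each district uses its cheapest among the chosen.
{B}: Irby→B 2, Tring→B 9, Largo→B 9, Holm→B 2, Dover→B 10, Brent→B 11, Vance→B 15, Ashby→B 4. Service cost 62.
{A}: service cost 76
{D}: service cost 76
Among all 4 size-1 choices, {B} is lowest.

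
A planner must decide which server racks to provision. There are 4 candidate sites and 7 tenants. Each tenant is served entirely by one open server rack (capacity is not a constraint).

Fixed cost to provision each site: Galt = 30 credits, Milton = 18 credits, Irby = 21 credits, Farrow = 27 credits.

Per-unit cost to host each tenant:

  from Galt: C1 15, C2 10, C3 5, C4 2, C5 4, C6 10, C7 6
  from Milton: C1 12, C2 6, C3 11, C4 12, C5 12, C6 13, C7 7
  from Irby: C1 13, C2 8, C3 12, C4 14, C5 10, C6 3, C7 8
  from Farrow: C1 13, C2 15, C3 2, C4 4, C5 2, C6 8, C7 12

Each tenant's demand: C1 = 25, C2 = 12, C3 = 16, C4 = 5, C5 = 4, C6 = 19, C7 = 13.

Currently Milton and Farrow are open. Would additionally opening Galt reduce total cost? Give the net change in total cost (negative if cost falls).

No — net change +7 (cost rises by 7).

Current service cost with {Milton, Farrow}: 675.
Adding Galt: each tenant re-picks its cheapest; new service cost 652, saving 23.
Extra fixed cost: 30. Net change = 30 − 23 = 7.
(Totals: 720 → 727.)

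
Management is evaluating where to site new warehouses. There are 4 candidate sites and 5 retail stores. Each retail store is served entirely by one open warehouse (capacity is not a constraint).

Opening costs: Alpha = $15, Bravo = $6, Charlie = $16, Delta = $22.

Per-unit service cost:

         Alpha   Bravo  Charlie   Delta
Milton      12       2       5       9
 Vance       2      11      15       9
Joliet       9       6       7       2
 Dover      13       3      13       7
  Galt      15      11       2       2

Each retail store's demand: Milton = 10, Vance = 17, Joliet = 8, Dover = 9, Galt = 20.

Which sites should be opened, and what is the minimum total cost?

Open Alpha, Bravo and Delta; minimum total cost 180.

For any fixed open set, each retail store goes to its cheapest open site; total = fixed + service.
{Alpha, Bravo, Delta}: Milton→Bravo 2·10=20, Vance→Alpha 2·17=34, Joliet→Delta 2·8=16, Dover→Bravo 3·9=27, Galt→Delta 2·20=40. Service 137; fixed 43; total 180.
{Alpha, Bravo, Charlie, Delta}: service 137 + fixed 59 = 196
{Alpha, Bravo, Charlie}: Milton→Bravo 2·10=20, Vance→Alpha 2·17=34, Joliet→Bravo 6·8=48, Dover→Bravo 3·9=27, Galt→Charlie 2·20=40. Service 169; fixed 37; total 206.
{Bravo}: service 502 + fixed 6 = 508
(All 15 nonempty subsets were checked; Alpha, Bravo and Delta is lowest.)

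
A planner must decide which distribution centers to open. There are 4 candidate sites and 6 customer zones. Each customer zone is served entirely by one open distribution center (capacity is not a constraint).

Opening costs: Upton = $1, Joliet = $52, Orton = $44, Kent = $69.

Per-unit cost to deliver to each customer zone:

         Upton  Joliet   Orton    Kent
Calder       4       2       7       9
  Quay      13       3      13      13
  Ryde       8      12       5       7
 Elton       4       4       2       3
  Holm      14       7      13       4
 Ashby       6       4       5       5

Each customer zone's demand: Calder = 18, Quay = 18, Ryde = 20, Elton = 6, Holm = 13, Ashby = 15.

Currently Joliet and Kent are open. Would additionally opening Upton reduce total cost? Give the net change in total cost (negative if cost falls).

No — net change +1 (cost rises by 1).

Current service cost with {Joliet, Kent}: 360.
Adding Upton: each customer zone re-picks its cheapest; new service cost 360, saving 0.
Extra fixed cost: 1. Net change = 1 − 0 = 1.
(Totals: 481 → 482.)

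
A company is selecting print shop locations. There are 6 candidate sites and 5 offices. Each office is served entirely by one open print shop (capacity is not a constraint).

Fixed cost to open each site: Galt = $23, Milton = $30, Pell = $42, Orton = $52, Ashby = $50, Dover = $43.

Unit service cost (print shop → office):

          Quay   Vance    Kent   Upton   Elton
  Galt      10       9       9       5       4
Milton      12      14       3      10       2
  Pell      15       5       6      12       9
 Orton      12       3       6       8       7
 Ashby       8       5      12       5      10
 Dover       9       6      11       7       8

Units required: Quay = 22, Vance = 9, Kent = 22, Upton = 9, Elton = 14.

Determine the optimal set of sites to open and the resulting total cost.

For any fixed open set, each office goes to its cheapest open site; total = fixed + service.
{Milton, Ashby}: Quay→Ashby 8·22=176, Vance→Ashby 5·9=45, Kent→Milton 3·22=66, Upton→Ashby 5·9=45, Elton→Milton 2·14=28. Service 360; fixed 80; total 440.
{Galt, Milton, Ashby}: Quay→Ashby 8·22=176, Vance→Ashby 5·9=45, Kent→Milton 3·22=66, Upton→Galt 5·9=45, Elton→Milton 2·14=28. Service 360; fixed 103; total 463.
{Milton, Orton, Ashby}: Quay→Ashby 8·22=176, Vance→Orton 3·9=27, Kent→Milton 3·22=66, Upton→Ashby 5·9=45, Elton→Milton 2·14=28. Service 342; fixed 132; total 474.
{Galt, Milton, Pell, Orton, Ashby, Dover}: service 342 + fixed 240 = 582
No other subset beats 440.

Open Milton and Ashby; minimum total cost 440.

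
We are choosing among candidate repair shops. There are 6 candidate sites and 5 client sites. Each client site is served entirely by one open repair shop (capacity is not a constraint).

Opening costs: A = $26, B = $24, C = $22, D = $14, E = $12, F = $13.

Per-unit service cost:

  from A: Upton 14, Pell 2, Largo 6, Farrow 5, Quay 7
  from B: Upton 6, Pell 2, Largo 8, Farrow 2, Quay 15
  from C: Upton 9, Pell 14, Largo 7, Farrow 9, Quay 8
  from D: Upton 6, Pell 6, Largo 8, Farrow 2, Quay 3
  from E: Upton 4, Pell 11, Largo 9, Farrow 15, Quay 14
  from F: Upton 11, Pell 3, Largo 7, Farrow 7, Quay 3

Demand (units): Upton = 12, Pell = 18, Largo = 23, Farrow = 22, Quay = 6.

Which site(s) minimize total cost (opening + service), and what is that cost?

For any fixed open set, each client site goes to its cheapest open site; total = fixed + service.
{A, D, E}: Upton→E 4·12=48, Pell→A 2·18=36, Largo→A 6·23=138, Farrow→D 2·22=44, Quay→D 3·6=18. Service 284; fixed 52; total 336.
{A, D}: service 308 + fixed 40 = 348
{A, D, E, F}: service 284 + fixed 65 = 349
{A, B, C, D, E, F}: Upton→E 4·12=48, Pell→A 2·18=36, Largo→A 6·23=138, Farrow→B 2·22=44, Quay→D 3·6=18. Service 284; fixed 111; total 395.
No other subset beats 336.

Open A, D and E; minimum total cost 336.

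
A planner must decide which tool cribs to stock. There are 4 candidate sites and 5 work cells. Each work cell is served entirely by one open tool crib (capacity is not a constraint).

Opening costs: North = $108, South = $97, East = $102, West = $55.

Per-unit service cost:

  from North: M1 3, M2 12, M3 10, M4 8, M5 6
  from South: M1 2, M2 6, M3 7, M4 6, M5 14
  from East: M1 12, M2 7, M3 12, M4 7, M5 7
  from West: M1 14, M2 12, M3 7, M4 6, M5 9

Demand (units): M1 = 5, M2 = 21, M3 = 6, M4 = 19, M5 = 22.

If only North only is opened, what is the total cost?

Each work cell is assigned to its cheapest site among the open ones.
{North}: M1→North 3·5=15, M2→North 12·21=252, M3→North 10·6=60, M4→North 8·19=152, M5→North 6·22=132. Service 611; fixed 108; total 719.

Total cost: 719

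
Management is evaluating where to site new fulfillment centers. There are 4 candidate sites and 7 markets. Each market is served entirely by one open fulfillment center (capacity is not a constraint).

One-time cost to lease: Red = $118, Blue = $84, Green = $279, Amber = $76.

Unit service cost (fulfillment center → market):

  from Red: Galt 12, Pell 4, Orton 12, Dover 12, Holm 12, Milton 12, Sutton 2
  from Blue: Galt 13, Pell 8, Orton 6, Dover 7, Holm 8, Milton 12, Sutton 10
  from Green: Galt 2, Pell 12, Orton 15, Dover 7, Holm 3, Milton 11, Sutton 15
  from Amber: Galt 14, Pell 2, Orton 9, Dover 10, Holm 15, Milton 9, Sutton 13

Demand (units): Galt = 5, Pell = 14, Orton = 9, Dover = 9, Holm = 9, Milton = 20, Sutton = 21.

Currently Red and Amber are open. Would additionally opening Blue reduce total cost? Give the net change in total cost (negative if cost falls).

Current service cost with {Red, Amber}: 589.
Adding Blue: each market re-picks its cheapest; new service cost 499, saving 90.
Extra fixed cost: 84. Net change = 84 − 90 = -6.
(Totals: 783 → 777.)

Yes — net change −6 (cost falls by 6).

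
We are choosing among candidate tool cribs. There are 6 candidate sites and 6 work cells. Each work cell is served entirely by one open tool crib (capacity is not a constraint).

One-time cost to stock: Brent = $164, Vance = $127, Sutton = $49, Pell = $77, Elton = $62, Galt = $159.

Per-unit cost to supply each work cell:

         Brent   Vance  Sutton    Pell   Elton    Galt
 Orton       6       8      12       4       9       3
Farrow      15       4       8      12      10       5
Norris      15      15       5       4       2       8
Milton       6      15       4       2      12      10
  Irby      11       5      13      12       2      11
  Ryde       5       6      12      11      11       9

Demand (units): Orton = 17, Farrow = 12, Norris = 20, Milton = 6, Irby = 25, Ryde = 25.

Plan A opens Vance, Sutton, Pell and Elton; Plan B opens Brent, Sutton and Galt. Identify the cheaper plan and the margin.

Plan A is cheaper by 324.

Plan A: {Vance, Sutton, Pell, Elton}: Orton→Pell 4·17=68, Farrow→Vance 4·12=48, Norris→Elton 2·20=40, Milton→Pell 2·6=12, Irby→Elton 2·25=50, Ryde→Vance 6·25=150. Service 368; fixed 315; total 683.
Plan B: {Brent, Sutton, Galt}: Orton→Galt 3·17=51, Farrow→Galt 5·12=60, Norris→Sutton 5·20=100, Milton→Sutton 4·6=24, Irby→Brent 11·25=275, Ryde→Brent 5·25=125. Service 635; fixed 372; total 1007.
Difference: |683 − 1007| = 324.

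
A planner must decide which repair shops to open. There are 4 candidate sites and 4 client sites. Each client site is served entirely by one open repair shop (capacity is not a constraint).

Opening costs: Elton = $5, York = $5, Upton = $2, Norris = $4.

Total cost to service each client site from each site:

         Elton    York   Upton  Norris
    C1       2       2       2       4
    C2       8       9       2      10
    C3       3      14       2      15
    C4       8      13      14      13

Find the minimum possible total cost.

Minimum total cost: 21

For any fixed open set, each client site goes to its cheapest open site; total = fixed + service.
{Elton, Upton}: C1→Elton 2, C2→Upton 2, C3→Upton 2, C4→Elton 8. Service 14; fixed 7; total 21.
{Upton}: C1→Upton 2, C2→Upton 2, C3→Upton 2, C4→Upton 14. Service 20; fixed 2; total 22.
{Elton, Upton, Norris}: service 14 + fixed 11 = 25
{Elton, York, Upton, Norris}: service 14 + fixed 16 = 30
No other subset beats 21.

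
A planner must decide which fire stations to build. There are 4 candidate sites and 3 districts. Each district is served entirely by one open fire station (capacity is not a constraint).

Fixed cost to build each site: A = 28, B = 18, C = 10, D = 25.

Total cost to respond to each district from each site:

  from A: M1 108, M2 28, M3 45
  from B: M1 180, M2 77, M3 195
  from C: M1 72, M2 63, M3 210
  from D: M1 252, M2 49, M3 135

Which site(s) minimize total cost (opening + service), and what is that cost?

For any fixed open set, each district goes to its cheapest open site; total = fixed + service.
{A, C}: M1→C 72, M2→A 28, M3→A 45. Service 145; fixed 38; total 183.
{A, B, C}: service 145 + fixed 56 = 201
{A, C, D}: service 145 + fixed 63 = 208
{A, B, C, D}: service 145 + fixed 81 = 226
No other subset beats 183.

Open A and C; minimum total cost 183.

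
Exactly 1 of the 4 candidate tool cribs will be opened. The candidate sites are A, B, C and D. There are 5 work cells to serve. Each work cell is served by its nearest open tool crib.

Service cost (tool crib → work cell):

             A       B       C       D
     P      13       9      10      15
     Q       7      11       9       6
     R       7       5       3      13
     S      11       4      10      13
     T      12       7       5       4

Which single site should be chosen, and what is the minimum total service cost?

With exactly 1 open, each work cell uses its cheapest among the chosen.
{B}: P→B 9, Q→B 11, R→B 5, S→B 4, T→B 7. Service cost 36.
{C}: service cost 37
{A}: service cost 50
Among all 4 size-1 choices, {B} is lowest.

Choose B only; total service cost 36.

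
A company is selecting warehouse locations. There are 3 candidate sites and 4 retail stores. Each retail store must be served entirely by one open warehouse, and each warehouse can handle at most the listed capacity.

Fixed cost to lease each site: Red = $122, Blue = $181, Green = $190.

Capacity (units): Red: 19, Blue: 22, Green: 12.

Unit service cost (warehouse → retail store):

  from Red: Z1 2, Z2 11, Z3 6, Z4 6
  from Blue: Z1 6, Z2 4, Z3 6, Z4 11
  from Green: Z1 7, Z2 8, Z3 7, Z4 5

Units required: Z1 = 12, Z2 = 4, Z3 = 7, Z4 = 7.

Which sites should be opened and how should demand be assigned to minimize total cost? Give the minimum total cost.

Open {Red, Blue}: Z1→Red 2·12=24, Z2→Blue 4·4=16, Z3→Blue 6·7=42, Z4→Red 6·7=42.
Loads: Red carries 19/19, Blue carries 11/22. Service 124; fixed 303; total 427.
Next best feasible plan costs 445.

Minimum total cost: 427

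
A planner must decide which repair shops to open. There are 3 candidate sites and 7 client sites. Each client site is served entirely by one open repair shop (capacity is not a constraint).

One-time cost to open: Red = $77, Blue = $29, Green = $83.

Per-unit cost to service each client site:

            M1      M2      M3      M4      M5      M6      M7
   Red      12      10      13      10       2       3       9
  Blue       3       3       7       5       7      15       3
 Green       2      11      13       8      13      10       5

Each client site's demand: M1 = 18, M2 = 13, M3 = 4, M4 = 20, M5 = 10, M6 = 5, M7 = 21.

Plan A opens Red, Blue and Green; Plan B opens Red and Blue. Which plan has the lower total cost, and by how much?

Plan A: {Red, Blue, Green}: M1→Green 2·18=36, M2→Blue 3·13=39, M3→Blue 7·4=28, M4→Blue 5·20=100, M5→Red 2·10=20, M6→Red 3·5=15, M7→Blue 3·21=63. Service 301; fixed 189; total 490.
Plan B: {Red, Blue}: M1→Blue 3·18=54, M2→Blue 3·13=39, M3→Blue 7·4=28, M4→Blue 5·20=100, M5→Red 2·10=20, M6→Red 3·5=15, M7→Blue 3·21=63. Service 319; fixed 106; total 425.
Difference: |490 − 425| = 65.

Plan B is cheaper by 65.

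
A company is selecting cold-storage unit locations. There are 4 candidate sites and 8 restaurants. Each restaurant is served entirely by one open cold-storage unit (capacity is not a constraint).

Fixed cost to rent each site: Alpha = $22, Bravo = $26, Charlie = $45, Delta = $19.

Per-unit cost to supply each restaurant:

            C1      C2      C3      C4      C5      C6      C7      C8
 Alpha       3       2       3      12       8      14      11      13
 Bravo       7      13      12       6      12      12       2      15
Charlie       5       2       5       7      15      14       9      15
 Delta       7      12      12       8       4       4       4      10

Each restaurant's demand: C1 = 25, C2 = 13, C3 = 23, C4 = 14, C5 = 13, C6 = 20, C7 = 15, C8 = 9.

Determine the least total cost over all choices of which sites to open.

For any fixed open set, each restaurant goes to its cheapest open site; total = fixed + service.
{Alpha, Bravo, Delta}: C1→Alpha 3·25=75, C2→Alpha 2·13=26, C3→Alpha 3·23=69, C4→Bravo 6·14=84, C5→Delta 4·13=52, C6→Delta 4·20=80, C7→Bravo 2·15=30, C8→Delta 10·9=90. Service 506; fixed 67; total 573.
{Alpha, Delta}: C1→Alpha 3·25=75, C2→Alpha 2·13=26, C3→Alpha 3·23=69, C4→Delta 8·14=112, C5→Delta 4·13=52, C6→Delta 4·20=80, C7→Delta 4·15=60, C8→Delta 10·9=90. Service 564; fixed 41; total 605.
{Alpha, Bravo, Charlie, Delta}: C1→Alpha 3·25=75, C2→Alpha 2·13=26, C3→Alpha 3·23=69, C4→Bravo 6·14=84, C5→Delta 4·13=52, C6→Delta 4·20=80, C7→Bravo 2·15=30, C8→Delta 10·9=90. Service 506; fixed 112; total 618.
{Delta}: C1→Delta 7·25=175, C2→Delta 12·13=156, C3→Delta 12·23=276, C4→Delta 8·14=112, C5→Delta 4·13=52, C6→Delta 4·20=80, C7→Delta 4·15=60, C8→Delta 10·9=90. Service 1001; fixed 19; total 1020.
No other subset beats 573.

Minimum total cost: 573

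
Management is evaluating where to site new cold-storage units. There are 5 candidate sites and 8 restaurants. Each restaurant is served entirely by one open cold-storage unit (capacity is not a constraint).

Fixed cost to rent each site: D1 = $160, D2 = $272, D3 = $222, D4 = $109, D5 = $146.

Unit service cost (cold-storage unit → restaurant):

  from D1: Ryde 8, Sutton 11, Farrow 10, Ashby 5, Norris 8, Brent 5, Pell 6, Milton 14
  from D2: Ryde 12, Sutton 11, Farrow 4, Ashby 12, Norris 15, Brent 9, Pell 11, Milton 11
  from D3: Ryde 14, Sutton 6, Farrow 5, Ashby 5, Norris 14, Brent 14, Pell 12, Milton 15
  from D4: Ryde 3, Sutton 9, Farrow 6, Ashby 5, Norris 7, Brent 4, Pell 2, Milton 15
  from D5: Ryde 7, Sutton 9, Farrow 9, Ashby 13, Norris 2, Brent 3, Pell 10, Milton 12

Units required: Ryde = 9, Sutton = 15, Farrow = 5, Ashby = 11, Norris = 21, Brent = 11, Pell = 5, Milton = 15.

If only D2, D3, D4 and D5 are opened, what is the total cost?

Each restaurant is assigned to its cheapest site among the open ones.
{D2, D3, D4, D5}: Ryde→D4 3·9=27, Sutton→D3 6·15=90, Farrow→D2 4·5=20, Ashby→D3 5·11=55, Norris→D5 2·21=42, Brent→D5 3·11=33, Pell→D4 2·5=10, Milton→D2 11·15=165. Service 442; fixed 749; total 1191.

Total cost: 1191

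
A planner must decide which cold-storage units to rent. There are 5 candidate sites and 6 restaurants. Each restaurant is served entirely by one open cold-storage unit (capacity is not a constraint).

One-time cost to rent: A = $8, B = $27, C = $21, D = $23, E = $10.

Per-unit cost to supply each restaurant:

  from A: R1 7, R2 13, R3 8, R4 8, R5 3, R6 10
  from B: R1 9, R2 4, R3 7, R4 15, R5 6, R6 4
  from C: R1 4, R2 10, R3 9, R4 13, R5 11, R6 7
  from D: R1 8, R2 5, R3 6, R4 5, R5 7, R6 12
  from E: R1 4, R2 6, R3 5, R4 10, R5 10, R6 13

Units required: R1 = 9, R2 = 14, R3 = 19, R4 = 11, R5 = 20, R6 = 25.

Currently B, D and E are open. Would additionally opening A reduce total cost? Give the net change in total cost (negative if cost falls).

Yes — net change −52 (cost falls by 52).

Current service cost with {B, D, E}: 462.
Adding A: each restaurant re-picks its cheapest; new service cost 402, saving 60.
Extra fixed cost: 8. Net change = 8 − 60 = -52.
(Totals: 522 → 470.)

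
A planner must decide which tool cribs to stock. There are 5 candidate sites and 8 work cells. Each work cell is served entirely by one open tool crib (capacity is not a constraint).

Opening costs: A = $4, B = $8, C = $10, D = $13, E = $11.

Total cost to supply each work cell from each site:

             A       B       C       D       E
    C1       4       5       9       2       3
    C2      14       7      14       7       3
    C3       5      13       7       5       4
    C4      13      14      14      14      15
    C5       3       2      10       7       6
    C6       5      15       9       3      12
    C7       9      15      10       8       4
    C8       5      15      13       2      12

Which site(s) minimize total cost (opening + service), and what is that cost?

Open A and E; minimum total cost 55.

For any fixed open set, each work cell goes to its cheapest open site; total = fixed + service.
{A, E}: C1→E 3, C2→E 3, C3→E 4, C4→A 13, C5→A 3, C6→A 5, C7→E 4, C8→A 5. Service 40; fixed 15; total 55.
{A, D}: C1→D 2, C2→D 7, C3→A 5, C4→A 13, C5→A 3, C6→D 3, C7→D 8, C8→D 2. Service 43; fixed 17; total 60.
{D}: service 48 + fixed 13 = 61
{A, B, C, D, E}: service 33 + fixed 46 = 79
No other subset beats 55.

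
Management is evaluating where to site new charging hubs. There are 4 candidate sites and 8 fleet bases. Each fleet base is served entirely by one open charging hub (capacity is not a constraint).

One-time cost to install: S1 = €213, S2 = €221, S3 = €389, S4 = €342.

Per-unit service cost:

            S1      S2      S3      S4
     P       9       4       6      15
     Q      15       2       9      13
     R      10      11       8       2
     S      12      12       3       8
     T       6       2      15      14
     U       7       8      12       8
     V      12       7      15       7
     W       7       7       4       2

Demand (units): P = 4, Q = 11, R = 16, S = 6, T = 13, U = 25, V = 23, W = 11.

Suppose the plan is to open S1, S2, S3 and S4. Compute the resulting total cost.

Each fleet base is assigned to its cheapest site among the open ones.
{S1, S2, S3, S4}: P→S2 4·4=16, Q→S2 2·11=22, R→S4 2·16=32, S→S3 3·6=18, T→S2 2·13=26, U→S1 7·25=175, V→S2 7·23=161, W→S4 2·11=22. Service 472; fixed 1165; total 1637.

Total cost: 1637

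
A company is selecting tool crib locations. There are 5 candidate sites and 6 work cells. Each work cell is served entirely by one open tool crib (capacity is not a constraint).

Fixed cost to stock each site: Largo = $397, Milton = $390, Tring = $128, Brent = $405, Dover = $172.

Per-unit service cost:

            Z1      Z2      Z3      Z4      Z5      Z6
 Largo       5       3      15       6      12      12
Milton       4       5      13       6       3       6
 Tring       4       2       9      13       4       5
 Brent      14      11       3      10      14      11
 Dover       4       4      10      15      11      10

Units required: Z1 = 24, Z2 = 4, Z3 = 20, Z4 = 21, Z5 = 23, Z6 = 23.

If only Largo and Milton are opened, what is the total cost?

Total cost: 1488

Each work cell is assigned to its cheapest site among the open ones.
{Largo, Milton}: Z1→Milton 4·24=96, Z2→Largo 3·4=12, Z3→Milton 13·20=260, Z4→Largo 6·21=126, Z5→Milton 3·23=69, Z6→Milton 6·23=138. Service 701; fixed 787; total 1488.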